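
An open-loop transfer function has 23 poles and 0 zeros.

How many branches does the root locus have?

Root locus has n branches where n = number of poles = 23.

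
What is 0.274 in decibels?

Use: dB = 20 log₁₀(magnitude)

dB = 20 log₁₀(0.274) = -11.2 dB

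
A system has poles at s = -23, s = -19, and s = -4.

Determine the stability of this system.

All poles are in the left half-plane. System is stable.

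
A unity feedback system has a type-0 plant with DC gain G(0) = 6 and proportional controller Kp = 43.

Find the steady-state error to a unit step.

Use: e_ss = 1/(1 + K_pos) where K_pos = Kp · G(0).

K_pos = Kp · G(0) = 43 × 6 = 258. e_ss = 1/(1 + 258) = 0.0039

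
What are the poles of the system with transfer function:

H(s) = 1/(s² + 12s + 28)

Discriminant = 12² - 4×1×28 = 144 - 112 = 32 > 0, so two distinct real poles. Using quadratic formula: s = (-12 ± √32)/(2×1) = (-12 ± √32)/2, with √32 ≈ 5.6569. s₁ ≈ -3.1716, s₂ ≈ -8.8284. Poles: s₁ = -3.1716, s₂ = -8.8284.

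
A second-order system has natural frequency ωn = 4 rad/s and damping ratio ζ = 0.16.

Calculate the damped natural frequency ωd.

ωd = ωn√(1 - ζ²) = 4√(1 - 0.16²) = 3.95 rad/s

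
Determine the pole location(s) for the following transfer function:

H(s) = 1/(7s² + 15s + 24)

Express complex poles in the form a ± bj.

Discriminant = 15² - 4×7×24 = 225 - 672 = -447 < 0, so the poles are a complex conjugate pair s = (-15 ± j√447)/(2×7). Real part = -15/(2×7) = -15/14 ≈ -1.0714; imaginary part = ±√447/(2×7) ≈ 1.5102. Poles: s = -1.0714 ± 1.5102j.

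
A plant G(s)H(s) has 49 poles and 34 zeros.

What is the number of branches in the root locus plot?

Root locus has n branches where n = number of poles = 49.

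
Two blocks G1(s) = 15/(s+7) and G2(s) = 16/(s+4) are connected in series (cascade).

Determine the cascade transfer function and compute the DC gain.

Series: multiply transfer functions. G_eq = 15/(s+7) × 16/(s+4) = 240/((s+7)(s+4)). DC gain = 240/(7×4) = 8.5714.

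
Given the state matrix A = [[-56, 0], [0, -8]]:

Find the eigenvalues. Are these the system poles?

For diagonal matrix, eigenvalues are diagonal entries: λ₁ = -56, λ₂ = -8. Eigenvalues of A = system poles.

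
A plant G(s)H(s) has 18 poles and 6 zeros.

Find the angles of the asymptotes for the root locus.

n - m = 18 - 6 = 12. Angles: θk = (2k + 1)·180°/12 = 15°, 45°, 75°, 105°, 135°, 165°, 195°, 225°, 255°, 285°, 315°, 345°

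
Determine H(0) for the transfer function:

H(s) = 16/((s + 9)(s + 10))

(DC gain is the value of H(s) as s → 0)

DC gain = H(0) = 16/(9 × 10) = 16/90 = 0.1778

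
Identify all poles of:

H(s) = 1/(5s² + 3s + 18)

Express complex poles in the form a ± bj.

Discriminant = 3² - 4×5×18 = 9 - 360 = -351 < 0, so the poles are a complex conjugate pair s = (-3 ± j√351)/(2×5). Real part = -3/(2×5) = -3/10 = -0.3; imaginary part = ±√351/(2×5) ≈ 1.8735. Poles: s = -0.3 ± 1.8735j.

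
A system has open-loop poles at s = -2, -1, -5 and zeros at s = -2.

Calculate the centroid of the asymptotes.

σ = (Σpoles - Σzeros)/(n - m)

σ = (Σpoles - Σzeros)/(n - m) = (-8 - (-2))/(3 - 1) = -6/2 = -3.0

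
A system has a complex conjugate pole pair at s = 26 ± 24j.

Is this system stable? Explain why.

Real part of poles is 26 (> 0, right half-plane). Unstable.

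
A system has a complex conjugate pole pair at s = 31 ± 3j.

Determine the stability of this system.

Real part of poles is 31 (> 0, right half-plane). Unstable.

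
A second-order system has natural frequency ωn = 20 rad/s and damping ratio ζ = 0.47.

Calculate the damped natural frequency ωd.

ωd = ωn√(1 - ζ²) = 20√(1 - 0.47²) = 17.65 rad/s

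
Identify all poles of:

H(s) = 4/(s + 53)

Pole is where denominator = 0: s + 53 = 0, so s = -53.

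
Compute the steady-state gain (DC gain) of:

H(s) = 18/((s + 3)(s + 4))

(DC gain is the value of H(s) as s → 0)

DC gain = H(0) = 18/(3 × 4) = 18/12 = 1.5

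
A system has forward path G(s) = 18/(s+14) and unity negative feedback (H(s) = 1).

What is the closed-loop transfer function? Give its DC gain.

T(s) = G/(1+GH) = [18/(s+14)] / [1 + 18/(s+14)] = 18/(s+14+18) = 18/(s+32). DC gain = 18/32 = 0.5625.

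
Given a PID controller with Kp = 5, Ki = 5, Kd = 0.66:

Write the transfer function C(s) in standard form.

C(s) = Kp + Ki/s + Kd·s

Substituting values: C(s) = 5 + 5/s + 0.66s = (0.66s² + 5s + 5)/s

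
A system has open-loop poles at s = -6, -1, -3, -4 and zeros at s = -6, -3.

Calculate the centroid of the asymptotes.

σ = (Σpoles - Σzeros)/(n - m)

σ = (Σpoles - Σzeros)/(n - m) = (-14 - (-9))/(4 - 2) = -5/2 = -2.5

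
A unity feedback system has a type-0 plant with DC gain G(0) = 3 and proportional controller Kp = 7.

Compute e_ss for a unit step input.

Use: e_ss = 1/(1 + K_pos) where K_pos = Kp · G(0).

K_pos = Kp · G(0) = 7 × 3 = 21. e_ss = 1/(1 + 21) = 0.0455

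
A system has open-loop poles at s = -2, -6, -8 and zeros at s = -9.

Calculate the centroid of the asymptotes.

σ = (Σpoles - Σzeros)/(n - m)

σ = (Σpoles - Σzeros)/(n - m) = (-16 - (-9))/(3 - 1) = -7/2 = -3.5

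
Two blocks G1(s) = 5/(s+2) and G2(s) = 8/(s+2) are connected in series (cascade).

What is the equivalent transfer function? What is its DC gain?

Series: multiply transfer functions. G_eq = 5/(s+2) × 8/(s+2) = 40/((s+2)(s+2)). DC gain = 40/(2×2) = 10.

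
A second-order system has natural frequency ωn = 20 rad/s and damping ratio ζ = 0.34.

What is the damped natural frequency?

ωd = ωn√(1 - ζ²) = 20√(1 - 0.34²) = 18.81 rad/s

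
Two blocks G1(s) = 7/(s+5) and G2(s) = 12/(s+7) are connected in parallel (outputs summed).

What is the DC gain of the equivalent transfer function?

Parallel: G_eq = G1 + G2. DC gain = G1(0) + G2(0) = 7/5 + 12/7 = 1.4 + 1.7143 = 3.1143.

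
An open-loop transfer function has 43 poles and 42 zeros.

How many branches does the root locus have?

Root locus has n branches where n = number of poles = 43.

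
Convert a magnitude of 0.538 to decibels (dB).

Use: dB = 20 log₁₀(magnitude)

dB = 20 log₁₀(0.538) = -5.4 dB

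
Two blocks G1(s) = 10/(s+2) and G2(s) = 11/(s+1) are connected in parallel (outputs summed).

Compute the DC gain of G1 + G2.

Parallel: G_eq = G1 + G2. DC gain = G1(0) + G2(0) = 10/2 + 11/1 = 5 + 11 = 16.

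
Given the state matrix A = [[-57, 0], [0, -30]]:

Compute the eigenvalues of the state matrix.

For diagonal matrix, eigenvalues are diagonal entries: λ₁ = -57, λ₂ = -30.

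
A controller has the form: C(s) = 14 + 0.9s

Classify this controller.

This is a Proportional-Derivative (PD) controller.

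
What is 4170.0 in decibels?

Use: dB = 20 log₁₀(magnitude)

dB = 20 log₁₀(4170.0) = 72.4 dB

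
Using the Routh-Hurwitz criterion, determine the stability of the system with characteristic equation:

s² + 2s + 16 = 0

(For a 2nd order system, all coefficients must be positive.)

Coefficients: 1, 2, 16. All positive, so system is stable.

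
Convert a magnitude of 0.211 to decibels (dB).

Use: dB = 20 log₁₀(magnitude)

dB = 20 log₁₀(0.211) = -13.5 dB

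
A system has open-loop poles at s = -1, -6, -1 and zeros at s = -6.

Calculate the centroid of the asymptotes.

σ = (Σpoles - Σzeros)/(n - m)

σ = (Σpoles - Σzeros)/(n - m) = (-8 - (-6))/(3 - 1) = -2/2 = -1.0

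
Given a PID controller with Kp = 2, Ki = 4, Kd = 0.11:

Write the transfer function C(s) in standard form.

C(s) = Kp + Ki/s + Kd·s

Substituting values: C(s) = 2 + 4/s + 0.11s = (0.11s² + 2s + 4)/s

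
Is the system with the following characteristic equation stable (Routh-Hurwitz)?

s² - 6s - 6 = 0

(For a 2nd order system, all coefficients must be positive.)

Coefficients: 1, -6, -6. b=-6, c=-6 not positive, so system is unstable.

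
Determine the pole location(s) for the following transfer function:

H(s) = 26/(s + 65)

Pole is where denominator = 0: s + 65 = 0, so s = -65.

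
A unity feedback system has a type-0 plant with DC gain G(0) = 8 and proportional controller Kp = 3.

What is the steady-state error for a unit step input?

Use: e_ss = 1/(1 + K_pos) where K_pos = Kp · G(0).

K_pos = Kp · G(0) = 3 × 8 = 24. e_ss = 1/(1 + 24) = 0.04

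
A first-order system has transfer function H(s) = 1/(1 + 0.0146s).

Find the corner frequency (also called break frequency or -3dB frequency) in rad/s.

Corner frequency = 1/τ = 1/0.0146 = 68.493 rad/s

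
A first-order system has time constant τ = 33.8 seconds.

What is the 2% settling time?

For first-order system, 2% settling time ≈ 4τ = 4 × 33.8 = 135.2 s.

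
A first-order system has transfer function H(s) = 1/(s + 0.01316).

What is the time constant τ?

For H(s) = 1/(s + 1/τ), the pole is at -1/τ = -0.01316, so τ = 1/0.01316 = 75.99 s.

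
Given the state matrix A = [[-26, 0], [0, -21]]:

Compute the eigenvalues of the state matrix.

For diagonal matrix, eigenvalues are diagonal entries: λ₁ = -26, λ₂ = -21.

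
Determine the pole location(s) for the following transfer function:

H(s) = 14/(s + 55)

Pole is where denominator = 0: s + 55 = 0, so s = -55.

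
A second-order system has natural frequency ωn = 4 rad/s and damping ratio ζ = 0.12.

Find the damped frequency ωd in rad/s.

ωd = ωn√(1 - ζ²) = 4√(1 - 0.12²) = 3.97 rad/s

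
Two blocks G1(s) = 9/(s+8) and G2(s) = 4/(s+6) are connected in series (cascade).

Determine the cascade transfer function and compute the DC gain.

Series: multiply transfer functions. G_eq = 9/(s+8) × 4/(s+6) = 36/((s+8)(s+6)). DC gain = 36/(8×6) = 0.75.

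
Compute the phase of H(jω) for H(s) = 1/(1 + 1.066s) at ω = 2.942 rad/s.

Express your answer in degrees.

Phase = -arctan(ωτ) = -arctan(2.942 × 1.066) = -72.3°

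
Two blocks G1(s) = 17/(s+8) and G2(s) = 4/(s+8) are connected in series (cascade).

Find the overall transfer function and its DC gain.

Series: multiply transfer functions. G_eq = 17/(s+8) × 4/(s+8) = 68/((s+8)(s+8)). DC gain = 68/(8×8) = 1.0625.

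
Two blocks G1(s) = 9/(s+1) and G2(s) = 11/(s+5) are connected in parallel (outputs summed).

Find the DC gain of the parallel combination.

Parallel: G_eq = G1 + G2. DC gain = G1(0) + G2(0) = 9/1 + 11/5 = 9 + 2.2 = 11.2.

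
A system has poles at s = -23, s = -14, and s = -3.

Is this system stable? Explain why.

All poles are in the left half-plane. System is stable.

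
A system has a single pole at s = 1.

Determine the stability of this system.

Pole at s = 1 is in the right half-plane. Unstable.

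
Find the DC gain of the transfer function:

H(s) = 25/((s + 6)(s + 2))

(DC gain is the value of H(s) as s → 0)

DC gain = H(0) = 25/(6 × 2) = 25/12 = 2.0833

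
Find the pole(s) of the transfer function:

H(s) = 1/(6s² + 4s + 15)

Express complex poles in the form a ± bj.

Discriminant = 4² - 4×6×15 = 16 - 360 = -344 < 0, so the poles are a complex conjugate pair s = (-4 ± j√344)/(2×6). Real part = -4/(2×6) = -4/12 ≈ -0.3333; imaginary part = ±√344/(2×6) ≈ 1.5456. Poles: s = -0.3333 ± 1.5456j.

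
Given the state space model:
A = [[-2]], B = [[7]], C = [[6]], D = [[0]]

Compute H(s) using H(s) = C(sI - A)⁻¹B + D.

(sI - A)⁻¹ = 1/(s + 2). H(s) = 6 × 7/(s + 2) + 0 = 42/(s + 2).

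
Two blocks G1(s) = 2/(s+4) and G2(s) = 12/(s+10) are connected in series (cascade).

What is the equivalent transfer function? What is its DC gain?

Series: multiply transfer functions. G_eq = 2/(s+4) × 12/(s+10) = 24/((s+4)(s+10)). DC gain = 24/(4×10) = 0.6.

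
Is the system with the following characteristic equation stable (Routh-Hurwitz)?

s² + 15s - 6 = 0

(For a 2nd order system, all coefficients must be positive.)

Coefficients: 1, 15, -6. c=-6 not positive, so system is unstable.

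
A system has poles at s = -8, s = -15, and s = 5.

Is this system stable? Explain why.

Pole(s) at s = 5 are not in the left half-plane. System is unstable.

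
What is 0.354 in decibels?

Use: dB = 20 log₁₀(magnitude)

dB = 20 log₁₀(0.354) = -9.0 dB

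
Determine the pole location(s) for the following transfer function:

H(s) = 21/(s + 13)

Pole is where denominator = 0: s + 13 = 0, so s = -13.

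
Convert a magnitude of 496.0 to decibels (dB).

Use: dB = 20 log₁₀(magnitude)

dB = 20 log₁₀(496.0) = 53.9 dB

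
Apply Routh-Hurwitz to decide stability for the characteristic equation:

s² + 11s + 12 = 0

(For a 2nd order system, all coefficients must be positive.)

Coefficients: 1, 11, 12. All positive, so system is stable.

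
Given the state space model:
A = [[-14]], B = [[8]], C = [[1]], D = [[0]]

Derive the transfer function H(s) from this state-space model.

(sI - A)⁻¹ = 1/(s + 14). H(s) = 1 × 8/(s + 14) + 0 = 8/(s + 14).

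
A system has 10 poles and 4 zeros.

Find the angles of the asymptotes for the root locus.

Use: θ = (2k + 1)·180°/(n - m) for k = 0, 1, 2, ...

n - m = 10 - 4 = 6. Angles: θk = (2k + 1)·180°/6 = 30°, 90°, 150°, 210°, 270°, 330°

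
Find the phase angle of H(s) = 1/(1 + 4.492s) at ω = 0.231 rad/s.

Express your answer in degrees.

Phase = -arctan(ωτ) = -arctan(0.231 × 4.492) = -46.1°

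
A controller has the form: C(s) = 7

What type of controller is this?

This is a Proportional (P) controller.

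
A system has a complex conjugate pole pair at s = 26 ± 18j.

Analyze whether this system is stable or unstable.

Real part of poles is 26 (> 0, right half-plane). Unstable.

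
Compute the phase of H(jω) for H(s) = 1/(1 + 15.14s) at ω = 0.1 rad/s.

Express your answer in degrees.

Phase = -arctan(ωτ) = -arctan(0.1 × 15.14) = -56.6°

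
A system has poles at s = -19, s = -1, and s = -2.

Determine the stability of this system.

All poles are in the left half-plane. System is stable.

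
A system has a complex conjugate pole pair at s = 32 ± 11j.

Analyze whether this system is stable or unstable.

Real part of poles is 32 (> 0, right half-plane). Unstable.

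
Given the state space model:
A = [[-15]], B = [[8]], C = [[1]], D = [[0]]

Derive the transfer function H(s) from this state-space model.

(sI - A)⁻¹ = 1/(s + 15). H(s) = 1 × 8/(s + 15) + 0 = 8/(s + 15).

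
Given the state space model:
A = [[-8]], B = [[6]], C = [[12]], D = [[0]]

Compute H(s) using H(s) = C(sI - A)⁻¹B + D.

(sI - A)⁻¹ = 1/(s + 8). H(s) = 12 × 6/(s + 8) + 0 = 72/(s + 8).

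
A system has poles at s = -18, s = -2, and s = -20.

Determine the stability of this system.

All poles are in the left half-plane. System is stable.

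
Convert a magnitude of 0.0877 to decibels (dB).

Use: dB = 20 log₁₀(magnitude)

dB = 20 log₁₀(0.0877) = -21.1 dB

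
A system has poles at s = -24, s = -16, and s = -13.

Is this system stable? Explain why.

All poles are in the left half-plane. System is stable.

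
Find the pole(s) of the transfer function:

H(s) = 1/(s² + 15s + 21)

Discriminant = 15² - 4×1×21 = 225 - 84 = 141 > 0, so two distinct real poles. Using quadratic formula: s = (-15 ± √141)/(2×1) = (-15 ± √141)/2, with √141 ≈ 11.8743. s₁ ≈ -1.5628, s₂ ≈ -13.4372. Poles: s₁ = -1.5628, s₂ = -13.4372.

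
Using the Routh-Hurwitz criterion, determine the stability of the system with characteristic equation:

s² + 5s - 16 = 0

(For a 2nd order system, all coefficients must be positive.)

Coefficients: 1, 5, -16. c=-16 not positive, so system is unstable.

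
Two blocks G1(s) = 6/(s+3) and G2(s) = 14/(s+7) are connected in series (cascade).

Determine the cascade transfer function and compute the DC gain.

Series: multiply transfer functions. G_eq = 6/(s+3) × 14/(s+7) = 84/((s+3)(s+7)). DC gain = 84/(3×7) = 4.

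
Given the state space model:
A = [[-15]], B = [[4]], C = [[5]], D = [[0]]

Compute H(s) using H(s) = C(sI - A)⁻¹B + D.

(sI - A)⁻¹ = 1/(s + 15). H(s) = 5 × 4/(s + 15) + 0 = 20/(s + 15).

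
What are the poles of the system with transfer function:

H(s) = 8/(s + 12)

Pole is where denominator = 0: s + 12 = 0, so s = -12.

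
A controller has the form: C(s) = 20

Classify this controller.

This is a Proportional (P) controller.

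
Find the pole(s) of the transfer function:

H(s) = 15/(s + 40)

Pole is where denominator = 0: s + 40 = 0, so s = -40.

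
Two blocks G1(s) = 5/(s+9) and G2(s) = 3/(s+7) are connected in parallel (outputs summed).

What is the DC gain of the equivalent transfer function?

Parallel: G_eq = G1 + G2. DC gain = G1(0) + G2(0) = 5/9 + 3/7 = 0.5556 + 0.4286 = 0.9841.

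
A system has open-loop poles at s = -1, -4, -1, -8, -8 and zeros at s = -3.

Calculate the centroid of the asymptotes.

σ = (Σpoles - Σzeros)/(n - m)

σ = (Σpoles - Σzeros)/(n - m) = (-22 - (-3))/(5 - 1) = -19/4 = -4.75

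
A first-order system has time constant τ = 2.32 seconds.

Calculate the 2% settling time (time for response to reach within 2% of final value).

For first-order system, 2% settling time ≈ 4τ = 4 × 2.32 = 9.28 s.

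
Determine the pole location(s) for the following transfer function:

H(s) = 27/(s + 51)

Pole is where denominator = 0: s + 51 = 0, so s = -51.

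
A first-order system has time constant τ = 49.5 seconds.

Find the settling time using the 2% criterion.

For first-order system, 2% settling time ≈ 4τ = 4 × 49.5 = 198.0 s.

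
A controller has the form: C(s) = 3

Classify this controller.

This is a Proportional (P) controller.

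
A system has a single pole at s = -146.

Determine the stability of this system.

Pole at s = -146 is in the left half-plane. Stable.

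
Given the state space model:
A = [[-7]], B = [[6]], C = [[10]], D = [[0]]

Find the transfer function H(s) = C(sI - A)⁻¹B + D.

(sI - A)⁻¹ = 1/(s + 7). H(s) = 10 × 6/(s + 7) + 0 = 60/(s + 7).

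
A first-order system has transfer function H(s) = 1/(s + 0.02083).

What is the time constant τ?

For H(s) = 1/(s + 1/τ), the pole is at -1/τ = -0.02083, so τ = 1/0.02083 = 48.01 s.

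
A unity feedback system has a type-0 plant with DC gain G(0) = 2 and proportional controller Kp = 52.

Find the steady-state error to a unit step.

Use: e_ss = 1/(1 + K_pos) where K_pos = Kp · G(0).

K_pos = Kp · G(0) = 52 × 2 = 104. e_ss = 1/(1 + 104) = 0.0095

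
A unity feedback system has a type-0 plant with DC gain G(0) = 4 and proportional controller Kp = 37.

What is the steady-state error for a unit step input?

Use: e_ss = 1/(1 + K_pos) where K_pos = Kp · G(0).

K_pos = Kp · G(0) = 37 × 4 = 148. e_ss = 1/(1 + 148) = 0.0067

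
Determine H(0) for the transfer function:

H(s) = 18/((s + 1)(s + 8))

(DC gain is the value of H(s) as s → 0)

DC gain = H(0) = 18/(1 × 8) = 18/8 = 2.25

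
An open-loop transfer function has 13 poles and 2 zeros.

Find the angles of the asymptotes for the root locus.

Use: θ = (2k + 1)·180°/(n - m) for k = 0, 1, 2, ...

n - m = 13 - 2 = 11. Angles: θk = (2k + 1)·180°/11 = 16.36°, 49.09°, 81.82°, 114.55°, 147.27°, 180°, 212.73°, 245.45°, 278.18°, 310.91°, 343.64°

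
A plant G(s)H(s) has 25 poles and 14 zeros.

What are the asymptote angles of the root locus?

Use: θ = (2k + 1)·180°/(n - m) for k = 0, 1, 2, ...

n - m = 25 - 14 = 11. Angles: θk = (2k + 1)·180°/11 = 16.36°, 49.09°, 81.82°, 114.55°, 147.27°, 180°, 212.73°, 245.45°, 278.18°, 310.91°, 343.64°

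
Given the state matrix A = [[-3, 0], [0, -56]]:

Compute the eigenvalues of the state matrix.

For diagonal matrix, eigenvalues are diagonal entries: λ₁ = -3, λ₂ = -56.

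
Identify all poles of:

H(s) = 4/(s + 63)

Pole is where denominator = 0: s + 63 = 0, so s = -63.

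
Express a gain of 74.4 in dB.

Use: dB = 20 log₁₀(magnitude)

dB = 20 log₁₀(74.4) = 37.4 dB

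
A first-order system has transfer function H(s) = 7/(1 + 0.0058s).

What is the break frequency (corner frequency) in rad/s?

Corner frequency = 1/τ = 1/0.0058 = 172.414 rad/s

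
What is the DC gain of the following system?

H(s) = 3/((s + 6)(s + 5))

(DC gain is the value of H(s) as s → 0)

DC gain = H(0) = 3/(6 × 5) = 3/30 = 0.1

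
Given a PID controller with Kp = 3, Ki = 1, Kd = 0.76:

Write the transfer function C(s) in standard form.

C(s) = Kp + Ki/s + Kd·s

Substituting values: C(s) = 3 + 1/s + 0.76s = (0.76s² + 3s + 1)/s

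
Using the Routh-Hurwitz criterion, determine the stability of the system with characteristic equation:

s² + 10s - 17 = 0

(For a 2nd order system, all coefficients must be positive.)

Coefficients: 1, 10, -17. c=-17 not positive, so system is unstable.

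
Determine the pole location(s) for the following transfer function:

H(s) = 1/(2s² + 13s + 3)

Discriminant = 13² - 4×2×3 = 169 - 24 = 145 > 0, so two distinct real poles. Using quadratic formula: s = (-13 ± √145)/(2×2) = (-13 ± √145)/4, with √145 ≈ 12.0416. s₁ ≈ -0.2396, s₂ ≈ -6.2604. Poles: s₁ = -0.2396, s₂ = -6.2604.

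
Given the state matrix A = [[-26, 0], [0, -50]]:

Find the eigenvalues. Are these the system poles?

For diagonal matrix, eigenvalues are diagonal entries: λ₁ = -26, λ₂ = -50. Eigenvalues of A = system poles.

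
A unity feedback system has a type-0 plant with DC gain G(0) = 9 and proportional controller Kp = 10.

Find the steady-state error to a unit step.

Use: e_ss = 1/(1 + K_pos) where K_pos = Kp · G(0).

K_pos = Kp · G(0) = 10 × 9 = 90. e_ss = 1/(1 + 90) = 0.0110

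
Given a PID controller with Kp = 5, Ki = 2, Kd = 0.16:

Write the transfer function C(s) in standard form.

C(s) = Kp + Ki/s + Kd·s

Substituting values: C(s) = 5 + 2/s + 0.16s = (0.16s² + 5s + 2)/s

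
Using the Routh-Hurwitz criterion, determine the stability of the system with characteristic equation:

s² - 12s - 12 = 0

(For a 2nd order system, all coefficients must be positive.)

Coefficients: 1, -12, -12. b=-12, c=-12 not positive, so system is unstable.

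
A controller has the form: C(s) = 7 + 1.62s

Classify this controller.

This is a Proportional-Derivative (PD) controller.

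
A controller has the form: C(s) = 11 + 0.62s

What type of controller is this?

This is a Proportional-Derivative (PD) controller.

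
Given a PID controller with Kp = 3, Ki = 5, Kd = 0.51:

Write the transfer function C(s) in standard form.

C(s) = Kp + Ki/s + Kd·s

Substituting values: C(s) = 3 + 5/s + 0.51s = (0.51s² + 3s + 5)/s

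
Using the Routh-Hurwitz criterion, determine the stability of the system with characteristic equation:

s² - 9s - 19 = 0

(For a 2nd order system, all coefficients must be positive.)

Coefficients: 1, -9, -19. b=-9, c=-19 not positive, so system is unstable.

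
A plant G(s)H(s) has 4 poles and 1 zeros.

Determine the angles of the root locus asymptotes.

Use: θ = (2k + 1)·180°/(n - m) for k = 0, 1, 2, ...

n - m = 4 - 1 = 3. Angles: θk = (2k + 1)·180°/3 = 60°, 180°, 300°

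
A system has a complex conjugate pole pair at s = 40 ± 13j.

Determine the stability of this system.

Real part of poles is 40 (> 0, right half-plane). Unstable.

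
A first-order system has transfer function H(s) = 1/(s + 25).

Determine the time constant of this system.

For H(s) = 1/(s + 1/τ), the pole is at -1/τ = -25, so τ = 1/25 = 0.04 s.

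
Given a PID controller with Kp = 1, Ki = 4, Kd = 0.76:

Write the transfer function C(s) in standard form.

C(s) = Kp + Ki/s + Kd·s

Substituting values: C(s) = 1 + 4/s + 0.76s = (0.76s² + s + 4)/s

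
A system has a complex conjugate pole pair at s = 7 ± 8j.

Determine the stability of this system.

Real part of poles is 7 (> 0, right half-plane). Unstable.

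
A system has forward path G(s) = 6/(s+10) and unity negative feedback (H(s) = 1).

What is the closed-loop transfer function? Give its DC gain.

T(s) = G/(1+GH) = [6/(s+10)] / [1 + 6/(s+10)] = 6/(s+10+6) = 6/(s+16). DC gain = 6/16 = 0.375.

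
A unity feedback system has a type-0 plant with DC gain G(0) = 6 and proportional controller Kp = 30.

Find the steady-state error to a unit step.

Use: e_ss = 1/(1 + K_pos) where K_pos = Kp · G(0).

K_pos = Kp · G(0) = 30 × 6 = 180. e_ss = 1/(1 + 180) = 0.0055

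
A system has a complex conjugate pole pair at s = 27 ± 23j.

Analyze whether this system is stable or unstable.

Real part of poles is 27 (> 0, right half-plane). Unstable.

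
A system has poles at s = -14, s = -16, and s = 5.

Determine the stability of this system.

Pole(s) at s = 5 are not in the left half-plane. System is unstable.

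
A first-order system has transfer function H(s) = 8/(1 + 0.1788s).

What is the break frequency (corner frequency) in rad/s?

Corner frequency = 1/τ = 1/0.1788 = 5.593 rad/s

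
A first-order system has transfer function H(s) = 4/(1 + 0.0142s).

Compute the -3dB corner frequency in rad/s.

Corner frequency = 1/τ = 1/0.0142 = 70.423 rad/s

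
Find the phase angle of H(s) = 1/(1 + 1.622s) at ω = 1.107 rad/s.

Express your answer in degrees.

Phase = -arctan(ωτ) = -arctan(1.107 × 1.622) = -60.9°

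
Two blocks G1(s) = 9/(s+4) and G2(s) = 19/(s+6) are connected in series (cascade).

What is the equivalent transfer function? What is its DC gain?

Series: multiply transfer functions. G_eq = 9/(s+4) × 19/(s+6) = 171/((s+4)(s+6)). DC gain = 171/(4×6) = 7.125.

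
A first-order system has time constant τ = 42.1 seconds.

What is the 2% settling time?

For first-order system, 2% settling time ≈ 4τ = 4 × 42.1 = 168.4 s.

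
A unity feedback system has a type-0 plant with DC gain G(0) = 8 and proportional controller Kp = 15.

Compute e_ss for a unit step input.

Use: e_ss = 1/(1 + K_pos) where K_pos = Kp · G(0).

K_pos = Kp · G(0) = 15 × 8 = 120. e_ss = 1/(1 + 120) = 0.0083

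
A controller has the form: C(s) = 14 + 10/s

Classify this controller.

This is a Proportional-Integral (PI) controller.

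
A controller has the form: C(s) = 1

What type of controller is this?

This is a Proportional (P) controller.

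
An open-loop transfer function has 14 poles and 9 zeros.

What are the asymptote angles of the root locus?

n - m = 14 - 9 = 5. Angles: θk = (2k + 1)·180°/5 = 36°, 108°, 180°, 252°, 324°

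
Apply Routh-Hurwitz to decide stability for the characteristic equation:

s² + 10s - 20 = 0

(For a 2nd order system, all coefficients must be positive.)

Coefficients: 1, 10, -20. c=-20 not positive, so system is unstable.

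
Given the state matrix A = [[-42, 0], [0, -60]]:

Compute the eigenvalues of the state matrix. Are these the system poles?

For diagonal matrix, eigenvalues are diagonal entries: λ₁ = -42, λ₂ = -60. Eigenvalues of A = system poles.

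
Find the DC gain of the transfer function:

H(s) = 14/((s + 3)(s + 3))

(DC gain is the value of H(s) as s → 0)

DC gain = H(0) = 14/(3 × 3) = 14/9 = 1.5556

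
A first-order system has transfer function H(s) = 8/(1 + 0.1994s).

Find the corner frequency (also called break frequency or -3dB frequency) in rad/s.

Corner frequency = 1/τ = 1/0.1994 = 5.015 rad/s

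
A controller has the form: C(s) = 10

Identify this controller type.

This is a Proportional (P) controller.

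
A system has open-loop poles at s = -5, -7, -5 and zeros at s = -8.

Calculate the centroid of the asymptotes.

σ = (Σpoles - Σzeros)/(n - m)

σ = (Σpoles - Σzeros)/(n - m) = (-17 - (-8))/(3 - 1) = -9/2 = -4.5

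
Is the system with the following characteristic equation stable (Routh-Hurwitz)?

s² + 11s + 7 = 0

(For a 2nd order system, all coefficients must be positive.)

Coefficients: 1, 11, 7. All positive, so system is stable.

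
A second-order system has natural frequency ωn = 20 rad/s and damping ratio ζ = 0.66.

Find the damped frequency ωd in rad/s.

ωd = ωn√(1 - ζ²) = 20√(1 - 0.66²) = 15.03 rad/s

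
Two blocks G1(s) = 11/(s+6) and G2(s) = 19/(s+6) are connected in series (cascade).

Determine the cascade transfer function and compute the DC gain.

Series: multiply transfer functions. G_eq = 11/(s+6) × 19/(s+6) = 209/((s+6)(s+6)). DC gain = 209/(6×6) = 5.8056.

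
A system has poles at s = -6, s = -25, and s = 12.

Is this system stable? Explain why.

Pole(s) at s = 12 are not in the left half-plane. System is unstable.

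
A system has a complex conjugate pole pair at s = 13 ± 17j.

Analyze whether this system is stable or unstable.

Real part of poles is 13 (> 0, right half-plane). Unstable.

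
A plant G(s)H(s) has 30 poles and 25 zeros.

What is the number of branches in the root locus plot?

Root locus has n branches where n = number of poles = 30.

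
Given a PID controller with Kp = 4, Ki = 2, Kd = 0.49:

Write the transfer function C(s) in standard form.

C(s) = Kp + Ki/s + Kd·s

Substituting values: C(s) = 4 + 2/s + 0.49s = (0.49s² + 4s + 2)/s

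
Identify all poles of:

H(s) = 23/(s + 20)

Pole is where denominator = 0: s + 20 = 0, so s = -20.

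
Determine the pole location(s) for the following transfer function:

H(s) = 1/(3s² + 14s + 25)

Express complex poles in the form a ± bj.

Discriminant = 14² - 4×3×25 = 196 - 300 = -104 < 0, so the poles are a complex conjugate pair s = (-14 ± j√104)/(2×3). Real part = -14/(2×3) = -14/6 ≈ -2.3333; imaginary part = ±√104/(2×3) ≈ 1.6997. Poles: s = -2.3333 ± 1.6997j.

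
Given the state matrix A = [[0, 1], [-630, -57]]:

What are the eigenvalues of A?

det(A - λI) = λ² - (-57)λ + 630 = (λ - (-42))(λ - (-15)). Eigenvalues: -42, -15.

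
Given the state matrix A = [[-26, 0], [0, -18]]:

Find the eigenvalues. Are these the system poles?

For diagonal matrix, eigenvalues are diagonal entries: λ₁ = -26, λ₂ = -18. Eigenvalues of A = system poles.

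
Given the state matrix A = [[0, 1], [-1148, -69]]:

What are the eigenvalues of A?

det(A - λI) = λ² - (-69)λ + 1148 = (λ - (-28))(λ - (-41)). Eigenvalues: -28, -41.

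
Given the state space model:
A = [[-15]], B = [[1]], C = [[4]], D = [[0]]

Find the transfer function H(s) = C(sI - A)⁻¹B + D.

(sI - A)⁻¹ = 1/(s + 15). H(s) = 4 × 1/(s + 15) + 0 = 4/(s + 15).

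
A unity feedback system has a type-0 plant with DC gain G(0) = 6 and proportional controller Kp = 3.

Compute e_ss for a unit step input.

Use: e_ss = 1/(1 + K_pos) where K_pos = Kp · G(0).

K_pos = Kp · G(0) = 3 × 6 = 18. e_ss = 1/(1 + 18) = 0.0526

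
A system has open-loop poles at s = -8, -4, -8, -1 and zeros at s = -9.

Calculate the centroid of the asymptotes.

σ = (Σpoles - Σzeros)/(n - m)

σ = (Σpoles - Σzeros)/(n - m) = (-21 - (-9))/(4 - 1) = -12/3 = -4.0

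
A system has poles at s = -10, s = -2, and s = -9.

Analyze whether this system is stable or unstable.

All poles are in the left half-plane. System is stable.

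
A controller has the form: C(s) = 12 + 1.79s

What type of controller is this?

This is a Proportional-Derivative (PD) controller.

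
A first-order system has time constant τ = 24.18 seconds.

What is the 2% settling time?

For first-order system, 2% settling time ≈ 4τ = 4 × 24.18 = 96.72 s.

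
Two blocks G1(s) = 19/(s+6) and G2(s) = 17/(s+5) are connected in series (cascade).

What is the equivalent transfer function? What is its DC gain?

Series: multiply transfer functions. G_eq = 19/(s+6) × 17/(s+5) = 323/((s+6)(s+5)). DC gain = 323/(6×5) = 10.7667.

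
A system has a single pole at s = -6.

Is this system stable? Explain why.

Pole at s = -6 is in the left half-plane. Stable.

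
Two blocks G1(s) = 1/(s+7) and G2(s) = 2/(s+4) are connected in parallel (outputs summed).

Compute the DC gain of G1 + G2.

Parallel: G_eq = G1 + G2. DC gain = G1(0) + G2(0) = 1/7 + 2/4 = 0.1429 + 0.5 = 0.6429.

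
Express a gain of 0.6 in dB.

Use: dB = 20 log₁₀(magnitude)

dB = 20 log₁₀(0.6) = -4.4 dB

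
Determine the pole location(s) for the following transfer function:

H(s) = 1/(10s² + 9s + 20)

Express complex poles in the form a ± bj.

Discriminant = 9² - 4×10×20 = 81 - 800 = -719 < 0, so the poles are a complex conjugate pair s = (-9 ± j√719)/(2×10). Real part = -9/(2×10) = -9/20 = -0.45; imaginary part = ±√719/(2×10) ≈ 1.3407. Poles: s = -0.45 ± 1.3407j.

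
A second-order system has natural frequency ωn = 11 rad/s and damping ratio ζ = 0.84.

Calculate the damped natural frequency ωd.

ωd = ωn√(1 - ζ²) = 11√(1 - 0.84²) = 5.97 rad/s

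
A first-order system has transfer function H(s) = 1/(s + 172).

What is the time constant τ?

For H(s) = 1/(s + 1/τ), the pole is at -1/τ = -172, so τ = 1/172 = 0.0058 s.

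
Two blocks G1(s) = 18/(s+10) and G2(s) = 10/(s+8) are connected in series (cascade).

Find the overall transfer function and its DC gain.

Series: multiply transfer functions. G_eq = 18/(s+10) × 10/(s+8) = 180/((s+10)(s+8)). DC gain = 180/(10×8) = 2.25.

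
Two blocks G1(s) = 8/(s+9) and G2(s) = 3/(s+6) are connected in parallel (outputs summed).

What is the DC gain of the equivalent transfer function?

Parallel: G_eq = G1 + G2. DC gain = G1(0) + G2(0) = 8/9 + 3/6 = 0.8889 + 0.5 = 1.3889.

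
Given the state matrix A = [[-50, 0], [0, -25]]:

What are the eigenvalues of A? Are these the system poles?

For diagonal matrix, eigenvalues are diagonal entries: λ₁ = -50, λ₂ = -25. Eigenvalues of A = system poles.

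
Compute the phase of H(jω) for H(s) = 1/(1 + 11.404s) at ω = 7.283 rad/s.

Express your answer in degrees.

Phase = -arctan(ωτ) = -arctan(7.283 × 11.404) = -89.3°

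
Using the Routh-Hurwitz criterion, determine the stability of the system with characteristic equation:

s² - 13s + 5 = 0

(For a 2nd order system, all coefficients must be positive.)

Coefficients: 1, -13, 5. b=-13 not positive, so system is unstable.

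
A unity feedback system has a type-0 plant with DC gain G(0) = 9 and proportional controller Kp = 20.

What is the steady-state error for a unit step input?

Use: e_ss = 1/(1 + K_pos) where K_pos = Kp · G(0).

K_pos = Kp · G(0) = 20 × 9 = 180. e_ss = 1/(1 + 180) = 0.0055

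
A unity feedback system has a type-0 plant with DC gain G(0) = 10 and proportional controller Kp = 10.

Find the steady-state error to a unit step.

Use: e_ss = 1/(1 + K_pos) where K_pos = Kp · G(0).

K_pos = Kp · G(0) = 10 × 10 = 100. e_ss = 1/(1 + 100) = 0.0099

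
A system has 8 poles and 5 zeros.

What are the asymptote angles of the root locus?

n - m = 8 - 5 = 3. Angles: θk = (2k + 1)·180°/3 = 60°, 180°, 300°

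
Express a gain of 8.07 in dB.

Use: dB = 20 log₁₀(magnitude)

dB = 20 log₁₀(8.07) = 18.1 dB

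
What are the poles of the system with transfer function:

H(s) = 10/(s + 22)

Pole is where denominator = 0: s + 22 = 0, so s = -22.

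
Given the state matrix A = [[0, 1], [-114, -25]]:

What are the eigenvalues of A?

det(A - λI) = λ² - (-25)λ + 114 = (λ - (-6))(λ - (-19)). Eigenvalues: -6, -19.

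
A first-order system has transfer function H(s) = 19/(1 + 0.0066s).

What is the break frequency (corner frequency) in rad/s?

Corner frequency = 1/τ = 1/0.0066 = 151.515 rad/s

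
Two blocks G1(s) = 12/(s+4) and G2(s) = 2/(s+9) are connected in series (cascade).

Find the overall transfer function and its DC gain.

Series: multiply transfer functions. G_eq = 12/(s+4) × 2/(s+9) = 24/((s+4)(s+9)). DC gain = 24/(4×9) = 0.6667.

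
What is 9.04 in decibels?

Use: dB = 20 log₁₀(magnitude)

dB = 20 log₁₀(9.04) = 19.1 dB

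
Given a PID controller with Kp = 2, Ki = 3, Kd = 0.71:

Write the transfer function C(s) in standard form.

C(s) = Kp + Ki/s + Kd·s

Substituting values: C(s) = 2 + 3/s + 0.71s = (0.71s² + 2s + 3)/s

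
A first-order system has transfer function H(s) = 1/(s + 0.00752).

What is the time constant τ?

For H(s) = 1/(s + 1/τ), the pole is at -1/τ = -0.00752, so τ = 1/0.00752 = 133 s.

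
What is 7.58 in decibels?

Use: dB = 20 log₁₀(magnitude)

dB = 20 log₁₀(7.58) = 17.6 dB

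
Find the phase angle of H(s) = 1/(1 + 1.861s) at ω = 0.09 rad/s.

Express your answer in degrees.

Phase = -arctan(ωτ) = -arctan(0.09 × 1.861) = -9.5°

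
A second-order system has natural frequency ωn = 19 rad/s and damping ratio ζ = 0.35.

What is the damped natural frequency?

ωd = ωn√(1 - ζ²) = 19√(1 - 0.35²) = 17.8 rad/s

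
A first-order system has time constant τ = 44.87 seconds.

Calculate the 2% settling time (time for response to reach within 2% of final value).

For first-order system, 2% settling time ≈ 4τ = 4 × 44.87 = 179.48 s.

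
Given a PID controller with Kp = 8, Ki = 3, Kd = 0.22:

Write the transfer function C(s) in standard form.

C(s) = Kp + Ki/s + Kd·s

Substituting values: C(s) = 8 + 3/s + 0.22s = (0.22s² + 8s + 3)/s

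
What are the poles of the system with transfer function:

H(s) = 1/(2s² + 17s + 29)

Discriminant = 17² - 4×2×29 = 289 - 232 = 57 > 0, so two distinct real poles. Using quadratic formula: s = (-17 ± √57)/(2×2) = (-17 ± √57)/4, with √57 ≈ 7.5498. s₁ ≈ -2.3625, s₂ ≈ -6.1375. Poles: s₁ = -2.3625, s₂ = -6.1375.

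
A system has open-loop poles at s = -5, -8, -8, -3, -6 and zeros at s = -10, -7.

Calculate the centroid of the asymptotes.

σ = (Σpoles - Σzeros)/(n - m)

σ = (Σpoles - Σzeros)/(n - m) = (-30 - (-17))/(5 - 2) = -13/3 = -4.33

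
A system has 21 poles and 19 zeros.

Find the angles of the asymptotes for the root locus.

n - m = 21 - 19 = 2. Angles: θk = (2k + 1)·180°/2 = 90°, 270°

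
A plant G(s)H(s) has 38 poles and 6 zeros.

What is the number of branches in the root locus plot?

Root locus has n branches where n = number of poles = 38.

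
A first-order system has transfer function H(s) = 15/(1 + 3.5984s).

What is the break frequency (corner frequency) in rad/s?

Corner frequency = 1/τ = 1/3.5984 = 0.278 rad/s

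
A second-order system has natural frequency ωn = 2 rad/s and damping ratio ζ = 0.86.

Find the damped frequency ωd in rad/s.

ωd = ωn√(1 - ζ²) = 2√(1 - 0.86²) = 1.02 rad/s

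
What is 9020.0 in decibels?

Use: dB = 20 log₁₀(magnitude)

dB = 20 log₁₀(9020.0) = 79.1 dB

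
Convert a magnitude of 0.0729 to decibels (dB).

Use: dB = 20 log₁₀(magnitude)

dB = 20 log₁₀(0.0729) = -22.7 dB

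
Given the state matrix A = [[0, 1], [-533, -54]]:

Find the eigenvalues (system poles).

det(A - λI) = λ² - (-54)λ + 533 = (λ - (-41))(λ - (-13)). Eigenvalues: -41, -13.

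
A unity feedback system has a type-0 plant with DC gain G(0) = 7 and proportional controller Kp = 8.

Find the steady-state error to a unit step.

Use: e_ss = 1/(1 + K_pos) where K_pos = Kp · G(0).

K_pos = Kp · G(0) = 8 × 7 = 56. e_ss = 1/(1 + 56) = 0.0175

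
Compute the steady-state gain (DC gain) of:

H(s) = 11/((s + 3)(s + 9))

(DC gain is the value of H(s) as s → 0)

DC gain = H(0) = 11/(3 × 9) = 11/27 = 0.4074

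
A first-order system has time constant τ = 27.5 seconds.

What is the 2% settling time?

For first-order system, 2% settling time ≈ 4τ = 4 × 27.5 = 110.0 s.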